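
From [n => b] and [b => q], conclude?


Hypothetical syllogism: from (P → Q) and (Q → R), infer (P → R).
Chain the two implications through the shared middle term 'b'.

n => q


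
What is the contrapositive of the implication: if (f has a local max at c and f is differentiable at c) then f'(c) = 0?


The contrapositive of (P → Q) is (¬Q → ¬P); it is logically equivalent to the original.
Here P = '(f has a local max at c and f is differentiable at c)' and Q = 'f'(c) = 0'.

If not (f'(c) = 0), then not ((f has a local max at c and f is differentiable at c)).


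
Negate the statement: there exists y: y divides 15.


¬(for all x: φ) = there exists x: ¬φ, and ¬(there exists x: φ) = for all x: ¬φ.
Apply to the existential statement.

for all y: NOT(y divides 15)


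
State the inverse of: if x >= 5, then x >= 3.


The inverse of (P → Q) is (¬P → ¬Q). It is equivalent to the converse, not to the original.
Here P = 'x >= 5' and Q = 'x >= 3'.

If not (x >= 5), then not (x >= 3).


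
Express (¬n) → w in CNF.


Step 1: Rewrite (¬n) → w as ¬(¬n) ∨ w.
Step 2: Eliminate any double negations (¬¬X = X).

n ∨ w


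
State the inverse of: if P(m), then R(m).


The inverse of (P → Q) is (¬P → ¬Q). It is equivalent to the converse, not to the original.
Here P = 'P(m)' and Q = 'R(m)'.

If not (P(m)), then not (R(m)).


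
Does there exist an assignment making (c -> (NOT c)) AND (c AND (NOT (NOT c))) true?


Check all 2 assignments over {c}:
c | φ
-----
F | F
T | F
No assignment makes the formula true.

Unsatisfiable.


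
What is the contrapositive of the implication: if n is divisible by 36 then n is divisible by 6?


The contrapositive of (P → Q) is (¬Q → ¬P); it is logically equivalent to the original.
Here P = 'n is divisible by 36' and Q = 'n is divisible by 6'.

If not (n is divisible by 6), then not (n is divisible by 36).


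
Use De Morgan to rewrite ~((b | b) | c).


De Morgan: the negation of a disjunction is the conjunction of the negations.
Distribute ~ across |, flipping it to &, and negate each literal.

((~b) & (~b)) & (~c)


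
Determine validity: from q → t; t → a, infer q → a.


This matches the form of hypothetical syllogism: the conclusion follows in every model of the premises.

Valid.


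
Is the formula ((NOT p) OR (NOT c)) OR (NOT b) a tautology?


Build the truth table over {b, c, p}:
b | c | p | φ
-------------
F | F | F | T
T | F | F | T
F | T | F | T
T | T | F | T
F | F | T | T
T | F | T | T
F | T | T | T
T | T | T | F
Counterexample at row 8: with b=T, c=T, p=T, the formula is F.

No, it is not a tautology.


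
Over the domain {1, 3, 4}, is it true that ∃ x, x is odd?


Evaluate the predicate on each element: 1:T, 3:T, 4:F.
Witness x = 1 satisfies the predicate.

T


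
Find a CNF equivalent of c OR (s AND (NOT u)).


Step 1: Distribute ∨ over ∧: c ∨ (s ∧ (¬u)) = (c ∨ s) ∧ (c ∨ (¬u)).

(c OR s) AND (c OR (NOT u))


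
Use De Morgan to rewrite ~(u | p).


De Morgan: the negation of a disjunction is the conjunction of the negations.
Distribute ~ across |, flipping it to &, and negate each literal.

(~u) & (~p)


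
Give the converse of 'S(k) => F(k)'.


The converse of (P → Q) is (Q → P). It is not in general equivalent to the original.
Here P = 'S(k)' and Q = 'F(k)'.

If F(k), then S(k).


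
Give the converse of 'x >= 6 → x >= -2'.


The converse of (P → Q) is (Q → P). It is not in general equivalent to the original.
Here P = 'x >= 6' and Q = 'x >= -2'.

If x >= -2, then x >= 6.


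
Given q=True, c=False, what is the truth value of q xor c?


Exclusive or is true when exactly one operand is true.
Substitute: q=True, c=False.
True xor False evaluates to True.

True


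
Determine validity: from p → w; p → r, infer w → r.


This is (no valid rule). There exist truth assignments where the premises are all true but the conclusion is false.

Invalid.


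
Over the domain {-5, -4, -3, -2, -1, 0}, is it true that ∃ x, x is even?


Evaluate the predicate on each element: -5:F, -4:T, -3:F, -2:T, -1:F, 0:T.
Witness x = -4 satisfies the predicate.

T


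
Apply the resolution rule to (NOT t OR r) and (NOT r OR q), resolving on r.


The clauses contain complementary literals r and NOTr.
Resolution eliminates this pair and disjoins the remaining literals (merging duplicates).

(NOT t OR q)


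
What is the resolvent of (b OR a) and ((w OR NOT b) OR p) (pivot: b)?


The clauses contain complementary literals b and NOTb.
Resolution eliminates this pair and disjoins the remaining literals (merging duplicates).

((a OR w) OR p)


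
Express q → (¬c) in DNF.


Step 1: Rewrite q → (¬c) as ¬q ∨ (¬c).

(¬q) ∨ (¬c)


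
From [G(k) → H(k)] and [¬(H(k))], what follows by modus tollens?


Modus tollens: from (P → Q) and ¬Q, infer ¬P.
Q = 'H(k)' is denied; since P → Q, P must also fail.

Not (G(k)).


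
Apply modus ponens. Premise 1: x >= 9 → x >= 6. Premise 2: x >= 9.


Modus ponens: from (P → Q) and P, infer Q.
P = 'x >= 9' is asserted, and P → Q holds, so Q follows.

x >= 6.


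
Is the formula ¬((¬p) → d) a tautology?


Build the truth table over {d, p}:
d | p | φ
---------
F | F | T
T | F | F
F | T | F
T | T | F
Counterexample at row 2: with d=T, p=F, the formula is F.

No, it is not a tautology.


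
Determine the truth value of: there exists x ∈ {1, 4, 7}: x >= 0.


Evaluate the predicate on each element: 1:T, 4:T, 7:T.
Witness x = 1 satisfies the predicate.

T


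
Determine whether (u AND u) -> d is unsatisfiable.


Truth table over {d, u}:
d | u | φ
---------
F | F | T
T | F | T
F | T | F
T | T | T
Satisfying assignment at row 1: d=F, u=F gives T.

No, it is not a contradiction.


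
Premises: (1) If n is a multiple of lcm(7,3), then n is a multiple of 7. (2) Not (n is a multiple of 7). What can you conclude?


Modus tollens: from (P → Q) and ¬Q, infer ¬P.
Q = 'n is a multiple of 7' is denied; since P → Q, P must also fail.

Not (n is a multiple of lcm(7,3)).


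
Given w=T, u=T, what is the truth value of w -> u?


Implication is false only when antecedent is true and consequent is false.
Substitute: w=T, u=T.
T -> T evaluates to T.

T


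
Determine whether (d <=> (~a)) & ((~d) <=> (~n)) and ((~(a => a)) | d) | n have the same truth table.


Compare truth tables:
a | d | n | φ | ψ
-----------------
False | False | False | False | False
True | False | False | True | False
False | True | False | False | True
True | True | False | False | True
False | False | True | False | True
True | False | True | False | True
False | True | True | True | True
True | True | True | False | True
They differ at row 2 (a=True, d=False, n=False): φ=True but ψ=False.

No, they are not logically equivalent.


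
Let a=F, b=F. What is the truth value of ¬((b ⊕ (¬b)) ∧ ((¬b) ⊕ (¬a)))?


Substitute a=F, b=F:
¬b = T
b ⊕ (¬b) = F ⊕ T = T
¬b = T
¬a = T
(¬b) ⊕ (¬a) = T ⊕ T = F
(b ⊕ (¬b)) ∧ ((¬b) ⊕ (¬a)) = T ∧ F = F
¬((b ⊕ (¬b)) ∧ ((¬b) ⊕ (¬a))) = T

T


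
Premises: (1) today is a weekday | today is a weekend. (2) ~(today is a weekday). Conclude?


Disjunctive syllogism: from (P ∨ Q) and ¬P, infer Q.
One disjunct, 'today is a weekday', is ruled out; the other must hold.

today is a weekend


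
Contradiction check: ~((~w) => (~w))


Truth table over {w}:
w | φ
-----
False | False
True | False
Every row is false.

Yes, it is a contradiction.


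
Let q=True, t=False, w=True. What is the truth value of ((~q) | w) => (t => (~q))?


Substitute q=True, t=False, w=True:
~q = False
(~q) | w = False | True = True
~q = False
t => (~q) = False => False = True
((~q) | w) => (t => (~q)) = True => True = True

True


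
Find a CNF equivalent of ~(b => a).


Step 1: Rewrite b → a as ¬b ∨ a.
Step 2: Negate: ¬(¬b ∨ a) = b ∧ ¬a (De Morgan + double negation).

b & (~a)


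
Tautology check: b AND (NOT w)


Build the truth table over {b, w}:
b | w | φ
---------
F | F | F
T | F | T
F | T | F
T | T | F
Counterexample at row 1: with b=F, w=F, the formula is F.

No, it is not a tautology.


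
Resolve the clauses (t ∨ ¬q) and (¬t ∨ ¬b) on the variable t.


The clauses contain complementary literals t and ¬t.
Resolution eliminates this pair and disjoins the remaining literals (merging duplicates).

(¬q ∨ ¬b)


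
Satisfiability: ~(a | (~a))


Check all 2 assignments over {a}:
a | φ
-----
False | False
True | False
No assignment makes the formula true.

Unsatisfiable.


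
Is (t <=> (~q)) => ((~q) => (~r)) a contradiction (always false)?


Truth table over {q, r, t}:
q | r | t | φ
-------------
False | False | False | True
True | False | False | True
False | True | False | True
True | True | False | True
False | False | True | True
True | False | True | True
False | True | True | False
True | True | True | True
Satisfying assignment at row 1: q=False, r=False, t=False gives True.

No, it is not a contradiction.


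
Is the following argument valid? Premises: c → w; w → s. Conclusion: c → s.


This matches the form of hypothetical syllogism: the conclusion follows in every model of the premises.

Valid.


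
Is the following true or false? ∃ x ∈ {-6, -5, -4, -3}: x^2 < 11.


Evaluate the predicate on each element: -6:F, -5:F, -4:F, -3:T.
Witness x = -3 satisfies the predicate.

T


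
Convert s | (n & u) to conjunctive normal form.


Step 1: Distribute ∨ over ∧: s ∨ (n ∧ u) = (s ∨ n) ∧ (s ∨ u).

(s | n) & (s | u)


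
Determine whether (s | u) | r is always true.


Build the truth table over {r, s, u}:
r | s | u | φ
-------------
False | False | False | False
True | False | False | True
False | True | False | True
True | True | False | True
False | False | True | True
True | False | True | True
False | True | True | True
True | True | True | True
Counterexample at row 1: with r=False, s=False, u=False, the formula is False.

No, it is not a tautology.


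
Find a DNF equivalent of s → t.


Step 1: Rewrite s → t as ¬s ∨ t.

(¬s) ∨ t


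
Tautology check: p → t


Build the truth table over {p, t}:
p | t | φ
---------
F | F | T
T | F | F
F | T | T
T | T | T
Counterexample at row 2: with p=T, t=F, the formula is F.

No, it is not a tautology.


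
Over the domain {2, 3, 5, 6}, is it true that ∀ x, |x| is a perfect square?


Evaluate the predicate on each element: 2:F, 3:F, 5:F, 6:F.
Counterexample x = 2 fails the predicate.

F


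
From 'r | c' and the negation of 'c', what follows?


Disjunctive syllogism: from (P ∨ Q) and ¬P, infer Q.
One disjunct, 'c', is ruled out; the other must hold.

r


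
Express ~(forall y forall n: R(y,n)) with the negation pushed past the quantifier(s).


Negation flips each quantifier (∀↔∃) and negates the inner predicate.
¬(forall y forall n: φ) = exists y exists n: ¬φ.

exists y exists n: ~(R(y,n))


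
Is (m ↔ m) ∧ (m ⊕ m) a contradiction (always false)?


Truth table over {m}:
m | φ
-----
F | F
T | F
Every row is false.

Yes, it is a contradiction.


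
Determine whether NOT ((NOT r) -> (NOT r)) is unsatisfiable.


Truth table over {r}:
r | φ
-----
F | F
T | F
Every row is false.

Yes, it is a contradiction.


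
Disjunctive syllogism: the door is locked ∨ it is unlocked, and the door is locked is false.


Disjunctive syllogism: from (P ∨ Q) and ¬P, infer Q.
One disjunct, 'the door is locked', is ruled out; the other must hold.

it is unlocked


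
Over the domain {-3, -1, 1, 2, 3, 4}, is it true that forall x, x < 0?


Evaluate the predicate on each element: -3:True, -1:True, 1:False, 2:False, 3:False, 4:False.
Counterexample x = 1 fails the predicate.

False


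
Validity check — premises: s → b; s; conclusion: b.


This matches the form of modus ponens: the conclusion follows in every model of the premises.

Valid.


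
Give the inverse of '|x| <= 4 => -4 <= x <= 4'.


The inverse of (P → Q) is (¬P → ¬Q). It is equivalent to the converse, not to the original.
Here P = '|x| <= 4' and Q = '-4 <= x <= 4'.

If not (|x| <= 4), then not (-4 <= x <= 4).


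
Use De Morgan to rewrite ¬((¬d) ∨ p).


De Morgan: the negation of a disjunction is the conjunction of the negations.
Distribute ¬ across ∨, flipping it to ∧, and negate each literal.

d ∧ (¬p)


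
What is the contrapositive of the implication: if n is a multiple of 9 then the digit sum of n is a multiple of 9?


The contrapositive of (P → Q) is (¬Q → ¬P); it is logically equivalent to the original.
Here P = 'n is a multiple of 9' and Q = 'the digit sum of n is a multiple of 9'.

If not (the digit sum of n is a multiple of 9), then not (n is a multiple of 9).


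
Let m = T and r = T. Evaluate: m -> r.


Implication is false only when antecedent is true and consequent is false.
Substitute: m=T, r=T.
T -> T evaluates to T.

T


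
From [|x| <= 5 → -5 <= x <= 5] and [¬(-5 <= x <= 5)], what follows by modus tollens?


Modus tollens: from (P → Q) and ¬Q, infer ¬P.
Q = '-5 <= x <= 5' is denied; since P → Q, P must also fail.

Not (|x| <= 5).


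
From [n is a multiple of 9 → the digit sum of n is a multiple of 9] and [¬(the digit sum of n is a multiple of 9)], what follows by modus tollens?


Modus tollens: from (P → Q) and ¬Q, infer ¬P.
Q = 'the digit sum of n is a multiple of 9' is denied; since P → Q, P must also fail.

Not (n is a multiple of 9).


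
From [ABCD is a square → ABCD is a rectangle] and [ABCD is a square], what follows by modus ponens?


Modus ponens: from (P → Q) and P, infer Q.
P = 'ABCD is a square' is asserted, and P → Q holds, so Q follows.

ABCD is a rectangle.


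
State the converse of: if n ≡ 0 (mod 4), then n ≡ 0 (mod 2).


The converse of (P → Q) is (Q → P). It is not in general equivalent to the original.
Here P = 'n ≡ 0 (mod 4)' and Q = 'n ≡ 0 (mod 2)'.

If n ≡ 0 (mod 2), then n ≡ 0 (mod 4).


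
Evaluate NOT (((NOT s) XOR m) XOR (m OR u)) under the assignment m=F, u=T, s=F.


Substitute m=F, u=T, s=F:
NOT s = T
(NOT s) XOR m = T XOR F = T
m OR u = F OR T = T
((NOT s) XOR m) XOR (m OR u) = T XOR T = F
NOT (((NOT s) XOR m) XOR (m OR u)) = T

T


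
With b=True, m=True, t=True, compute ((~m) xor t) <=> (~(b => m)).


Substitute b=True, m=True, t=True:
~m = False
(~m) xor t = False xor True = True
b => m = True => True = True
~(b => m) = False
((~m) xor t) <=> (~(b => m)) = True <=> False = False

False


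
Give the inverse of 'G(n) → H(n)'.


The inverse of (P → Q) is (¬P → ¬Q). It is equivalent to the converse, not to the original.
Here P = 'G(n)' and Q = 'H(n)'.

If not (G(n)), then not (H(n)).


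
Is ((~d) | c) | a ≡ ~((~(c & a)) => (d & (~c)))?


Compare truth tables:
a | c | d | φ | ψ
-----------------
False | False | False | True | True
True | False | False | True | True
False | True | False | True | True
True | True | False | True | False
False | False | True | False | False
True | False | True | True | False
False | True | True | True | True
True | True | True | True | False
They differ at row 4 (a=True, c=True, d=False): φ=True but ψ=False.

No, they are not logically equivalent.


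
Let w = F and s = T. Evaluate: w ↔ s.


Biconditional is true when both operands have the same truth value.
Substitute: w=F, s=T.
F ↔ T evaluates to F.

F


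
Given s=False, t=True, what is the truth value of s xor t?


Exclusive or is true when exactly one operand is true.
Substitute: s=False, t=True.
False xor True evaluates to True.

True


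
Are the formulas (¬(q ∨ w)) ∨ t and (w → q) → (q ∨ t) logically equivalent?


Compare truth tables:
q | t | w | φ | ψ
-----------------
F | F | F | T | F
T | F | F | F | T
F | T | F | T | T
T | T | F | T | T
F | F | T | F | T
T | F | T | F | T
F | T | T | T | T
T | T | T | T | T
They differ at row 1 (q=F, t=F, w=F): φ=T but ψ=F.

No, they are not logically equivalent.


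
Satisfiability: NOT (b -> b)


Check all 2 assignments over {b}:
b | φ
-----
F | F
T | F
No assignment makes the formula true.

Unsatisfiable.


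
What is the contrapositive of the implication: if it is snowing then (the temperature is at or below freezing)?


The contrapositive of (P → Q) is (¬Q → ¬P); it is logically equivalent to the original.
Here P = 'it is snowing' and Q = '(the temperature is at or below freezing)'.

If not ((the temperature is at or below freezing)), then not (it is snowing).


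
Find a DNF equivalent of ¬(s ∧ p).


Step 1: Apply De Morgan: ¬(s ∧ p) = ¬s ∨ ¬p.

(¬s) ∨ (¬p)


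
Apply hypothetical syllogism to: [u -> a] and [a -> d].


Hypothetical syllogism: from (P → Q) and (Q → R), infer (P → R).
Chain the two implications through the shared middle term 'a'.

u -> d


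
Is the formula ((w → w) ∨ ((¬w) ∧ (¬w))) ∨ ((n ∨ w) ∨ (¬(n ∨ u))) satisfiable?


Search for a satisfying assignment over {n, u, w}.
Try n=F, u=F, w=F: the formula evaluates to T.
A satisfying assignment exists.

Satisfiable.


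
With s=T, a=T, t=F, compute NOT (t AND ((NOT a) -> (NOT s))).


Substitute s=T, a=T, t=F:
NOT a = F
NOT s = F
(NOT a) -> (NOT s) = F -> F = T
t AND ((NOT a) -> (NOT s)) = F AND T = F
NOT (t AND ((NOT a) -> (NOT s))) = T

T


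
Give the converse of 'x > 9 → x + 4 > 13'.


The converse of (P → Q) is (Q → P). It is not in general equivalent to the original.
Here P = 'x > 9' and Q = 'x + 4 > 13'.

If x + 4 > 13, then x > 9.


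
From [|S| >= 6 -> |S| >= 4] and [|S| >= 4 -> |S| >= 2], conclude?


Hypothetical syllogism: from (P → Q) and (Q → R), infer (P → R).
Chain the two implications through the shared middle term '|S| >= 4'.

|S| >= 6 -> |S| >= 2


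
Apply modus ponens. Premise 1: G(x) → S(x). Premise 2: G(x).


Modus ponens: from (P → Q) and P, infer Q.
P = 'G(x)' is asserted, and P → Q holds, so Q follows.

S(x).


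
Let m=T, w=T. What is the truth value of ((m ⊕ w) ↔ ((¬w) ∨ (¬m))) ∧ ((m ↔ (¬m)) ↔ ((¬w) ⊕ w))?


Substitute m=T, w=T:
… (earlier sub-steps elided)
¬w = F
¬m = F
(¬w) ∨ (¬m) = F ∨ F = F
(m ⊕ w) ↔ ((¬w) ∨ (¬m)) = F ↔ F = T
¬m = F
m ↔ (¬m) = T ↔ F = F
¬w = F
(¬w) ⊕ w = F ⊕ T = T
(m ↔ (¬m)) ↔ ((¬w) ⊕ w) = F ↔ T = F
((m ⊕ w) ↔ ((¬w) ∨ (¬m))) ∧ ((m ↔ (¬m)) ↔ ((¬w) ⊕ w)) = T ∧ F = F

F


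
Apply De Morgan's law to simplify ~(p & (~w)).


De Morgan: the negation of a conjunction is the disjunction of the negations.
Distribute ~ across &, flipping it to |, and negate each literal.

(~p) | w


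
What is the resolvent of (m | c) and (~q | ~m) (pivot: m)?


The clauses contain complementary literals m and ~m.
Resolution eliminates this pair and disjoins the remaining literals (merging duplicates).

(c | ~q)


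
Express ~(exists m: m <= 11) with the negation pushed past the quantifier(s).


¬(forall x: φ) = exists x: ¬φ, and ¬(exists x: φ) = forall x: ¬φ.
Apply to the existential statement.

forall m: ~(m <= 11)


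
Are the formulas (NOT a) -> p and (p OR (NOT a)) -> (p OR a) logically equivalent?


Compare truth tables:
a | p | φ | ψ
-------------
F | F | F | F
T | F | T | T
F | T | T | T
T | T | T | T
The columns φ and ψ agree on every row.

Yes, they are logically equivalent.


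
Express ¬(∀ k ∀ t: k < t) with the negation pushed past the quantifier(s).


Negation flips each quantifier (∀↔∃) and negates the inner predicate.
¬(∀ k ∀ t: φ) = ∃ k ∃ t: ¬φ.

∃ k ∃ t: ¬(k < t)


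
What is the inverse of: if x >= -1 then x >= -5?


The inverse of (P → Q) is (¬P → ¬Q). It is equivalent to the converse, not to the original.
Here P = 'x >= -1' and Q = 'x >= -5'.

If not (x >= -1), then not (x >= -5).


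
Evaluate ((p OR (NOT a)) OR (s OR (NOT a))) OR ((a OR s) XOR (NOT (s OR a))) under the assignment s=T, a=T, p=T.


Substitute s=T, a=T, p=T:
NOT a = F
p OR (NOT a) = T OR F = T
NOT a = F
s OR (NOT a) = T OR F = T
(p OR (NOT a)) OR (s OR (NOT a)) = T OR T = T
a OR s = T OR T = T
s OR a = T OR T = T
NOT (s OR a) = F
(a OR s) XOR (NOT (s OR a)) = T XOR F = T
((p OR (NOT a)) OR (s OR (NOT a))) OR ((a OR s) XOR (NOT (s OR a))) = T OR T = T

T


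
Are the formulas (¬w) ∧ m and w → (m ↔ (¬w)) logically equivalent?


Compare truth tables:
m | w | φ | ψ
-------------
F | F | F | T
T | F | T | T
F | T | F | T
T | T | F | F
They differ at row 1 (m=F, w=F): φ=F but ψ=T.

No, they are not logically equivalent.


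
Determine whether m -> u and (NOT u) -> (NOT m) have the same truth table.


Compare truth tables:
m | u | φ | ψ
-------------
F | F | T | T
T | F | F | F
F | T | T | T
T | T | T | T
The columns φ and ψ agree on every row.

Yes, they are logically equivalent.


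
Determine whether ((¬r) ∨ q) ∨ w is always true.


Build the truth table over {q, r, w}:
q | r | w | φ
-------------
F | F | F | T
T | F | F | T
F | T | F | F
T | T | F | T
F | F | T | T
T | F | T | T
F | T | T | T
T | T | T | T
Counterexample at row 3: with q=F, r=T, w=F, the formula is F.

No, it is not a tautology.


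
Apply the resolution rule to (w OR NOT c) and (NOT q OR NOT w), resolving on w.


The clauses contain complementary literals w and NOTw.
Resolution eliminates this pair and disjoins the remaining literals (merging duplicates).

(NOT c OR NOT q)


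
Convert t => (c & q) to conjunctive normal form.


Step 1: Rewrite t → (c ∧ q) as ¬t ∨ (c ∧ q).
Step 2: Distribute ∨ over ∧.

((~t) | c) & ((~t) | q)


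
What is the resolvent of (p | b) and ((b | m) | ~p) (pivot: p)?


The clauses contain complementary literals p and ~p.
Resolution eliminates this pair and disjoins the remaining literals (merging duplicates).

(b | m)


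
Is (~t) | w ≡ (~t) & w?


Compare truth tables:
t | w | φ | ψ
-------------
False | False | True | False
True | False | False | False
False | True | True | True
True | True | True | False
They differ at row 1 (t=False, w=False): φ=True but ψ=False.

No, they are not logically equivalent.


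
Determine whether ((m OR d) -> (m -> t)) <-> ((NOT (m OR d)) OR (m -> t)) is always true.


Build the truth table over {d, m, t}:
d | m | t | φ
-------------
F | F | F | T
T | F | F | T
F | T | F | T
T | T | F | T
F | F | T | T
T | F | T | T
F | T | T | T
T | T | T | T
Every row evaluates to true.

Yes, it is a tautology.


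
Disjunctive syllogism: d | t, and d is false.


Disjunctive syllogism: from (P ∨ Q) and ¬P, infer Q.
One disjunct, 'd', is ruled out; the other must hold.

t


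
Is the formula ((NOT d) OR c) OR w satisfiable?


Search for a satisfying assignment over {c, d, w}.
Try c=F, d=F, w=F: the formula evaluates to T.
A satisfying assignment exists.

Satisfiable.


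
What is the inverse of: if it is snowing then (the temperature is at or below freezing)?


The inverse of (P → Q) is (¬P → ¬Q). It is equivalent to the converse, not to the original.
Here P = 'it is snowing' and Q = '(the temperature is at or below freezing)'.

If not (it is snowing), then not ((the temperature is at or below freezing)).


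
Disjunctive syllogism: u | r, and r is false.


Disjunctive syllogism: from (P ∨ Q) and ¬P, infer Q.
One disjunct, 'r', is ruled out; the other must hold.

u


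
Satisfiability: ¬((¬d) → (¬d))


Check all 2 assignments over {d}:
d | φ
-----
F | F
T | F
No assignment makes the formula true.

Unsatisfiable.


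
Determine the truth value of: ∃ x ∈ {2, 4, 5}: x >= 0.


Evaluate the predicate on each element: 2:T, 4:T, 5:T.
Witness x = 2 satisfies the predicate.

T


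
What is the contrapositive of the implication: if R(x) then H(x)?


The contrapositive of (P → Q) is (¬Q → ¬P); it is logically equivalent to the original.
Here P = 'R(x)' and Q = 'H(x)'.

If not (H(x)), then not (R(x)).


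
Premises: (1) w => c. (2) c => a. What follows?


Hypothetical syllogism: from (P → Q) and (Q → R), infer (P → R).
Chain the two implications through the shared middle term 'c'.

w => a


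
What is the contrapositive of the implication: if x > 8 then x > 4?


The contrapositive of (P → Q) is (¬Q → ¬P); it is logically equivalent to the original.
Here P = 'x > 8' and Q = 'x > 4'.

If not (x > 4), then not (x > 8).


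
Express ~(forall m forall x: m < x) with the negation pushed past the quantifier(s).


Negation flips each quantifier (∀↔∃) and negates the inner predicate.
¬(forall m forall x: φ) = exists m exists x: ¬φ.

exists m exists x: ~(m < x)


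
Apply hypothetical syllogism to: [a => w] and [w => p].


Hypothetical syllogism: from (P → Q) and (Q → R), infer (P → R).
Chain the two implications through the shared middle term 'w'.

a => p


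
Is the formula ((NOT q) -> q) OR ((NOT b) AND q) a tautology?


Build the truth table over {b, q}:
b | q | φ
---------
F | F | F
T | F | F
F | T | T
T | T | T
Counterexample at row 1: with b=F, q=F, the formula is F.

No, it is not a tautology.


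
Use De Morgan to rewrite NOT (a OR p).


De Morgan: the negation of a disjunction is the conjunction of the negations.
Distribute NOT across OR, flipping it to AND, and negate each literal.

(NOT a) AND (NOT p)


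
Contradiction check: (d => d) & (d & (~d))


Truth table over {d}:
d | φ
-----
False | False
True | False
Every row is false.

Yes, it is a contradiction.


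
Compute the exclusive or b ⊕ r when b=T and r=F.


Exclusive or is true when exactly one operand is true.
Substitute: b=T, r=F.
T ⊕ F evaluates to T.

T


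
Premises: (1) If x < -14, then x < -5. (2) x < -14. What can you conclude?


Modus ponens: from (P → Q) and P, infer Q.
P = 'x < -14' is asserted, and P → Q holds, so Q follows.

x < -5.


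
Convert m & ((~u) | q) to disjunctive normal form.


Step 1: Distribute ∧ over ∨: m ∧ ((¬u) ∨ q) = (m ∧ (¬u)) ∨ (m ∧ q).

(m & (~u)) | (m & q)


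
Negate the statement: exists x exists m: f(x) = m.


Negation flips each quantifier (∀↔∃) and negates the inner predicate.
¬(exists x exists m: φ) = forall x forall m: ¬φ.

forall x forall m: ~(f(x) = m)


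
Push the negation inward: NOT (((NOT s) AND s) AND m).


De Morgan: the negation of a conjunction is the disjunction of the negations.
Distribute NOT across AND, flipping it to OR, and negate each literal.

(s OR (NOT s)) OR (NOT m)


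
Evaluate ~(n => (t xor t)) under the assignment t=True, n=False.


Substitute t=True, n=False:
t xor t = True xor True = False
n => (t xor t) = False => False = True
~(n => (t xor t)) = False

False


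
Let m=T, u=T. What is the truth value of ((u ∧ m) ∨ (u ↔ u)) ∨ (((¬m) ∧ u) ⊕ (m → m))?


Substitute m=T, u=T:
u ∧ m = T ∧ T = T
u ↔ u = T ↔ T = T
(u ∧ m) ∨ (u ↔ u) = T ∨ T = T
¬m = F
(¬m) ∧ u = F ∧ T = F
m → m = T → T = T
((¬m) ∧ u) ⊕ (m → m) = F ⊕ T = T
((u ∧ m) ∨ (u ↔ u)) ∨ (((¬m) ∧ u) ⊕ (m → m)) = T ∨ T = T

T


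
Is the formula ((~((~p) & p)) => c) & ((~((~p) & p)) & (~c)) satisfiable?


Check all 4 assignments over {c, p}:
c | p | φ
---------
False | False | False
True | False | False
False | True | False
True | True | False
No assignment makes the formula true.

Unsatisfiable.


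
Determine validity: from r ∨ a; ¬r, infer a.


This matches the form of disjunctive syllogism: the conclusion follows in every model of the premises.

Valid.


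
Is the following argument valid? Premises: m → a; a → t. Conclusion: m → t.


This matches the form of hypothetical syllogism: the conclusion follows in every model of the premises.

Valid.


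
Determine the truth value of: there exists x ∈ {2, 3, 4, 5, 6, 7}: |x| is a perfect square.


Evaluate the predicate on each element: 2:F, 3:F, 4:T, 5:F, 6:F, 7:F.
Witness x = 4 satisfies the predicate.

T


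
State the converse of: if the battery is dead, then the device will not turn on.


The converse of (P → Q) is (Q → P). It is not in general equivalent to the original.
Here P = 'the battery is dead' and Q = 'the device will not turn on'.

If the device will not turn on, then the battery is dead.


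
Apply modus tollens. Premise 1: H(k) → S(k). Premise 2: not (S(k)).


Modus tollens: from (P → Q) and ¬Q, infer ¬P.
Q = 'S(k)' is denied; since P → Q, P must also fail.

Not (H(k)).


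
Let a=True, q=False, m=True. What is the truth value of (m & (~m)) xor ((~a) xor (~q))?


Substitute a=True, q=False, m=True:
~m = False
m & (~m) = True & False = False
~a = False
~q = True
(~a) xor (~q) = False xor True = True
(m & (~m)) xor ((~a) xor (~q)) = False xor True = True

True


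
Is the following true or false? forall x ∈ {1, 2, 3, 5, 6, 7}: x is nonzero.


Evaluate the predicate on each element: 1:True, 2:True, 3:True, 5:True, 6:True, 7:True.
Every element satisfies the predicate.

True


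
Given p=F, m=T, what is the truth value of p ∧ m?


Conjunction is true only when both operands are true.
Substitute: p=F, m=T.
F ∧ T evaluates to F.

F


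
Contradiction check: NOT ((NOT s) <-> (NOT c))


Truth table over {c, s}:
c | s | φ
---------
F | F | F
T | F | T
F | T | T
T | T | F
Satisfying assignment at row 2: c=T, s=F gives T.

No, it is not a contradiction.


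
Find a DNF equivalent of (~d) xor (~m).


Step 1: (¬d) ⊕ (¬m) is true exactly when they disagree: ((¬d) ∧ ¬(¬m)) ∨ (¬(¬d) ∧ (¬m)).
Step 2: Eliminate any double negations (¬¬X = X).

((~d) & m) | (d & (~m))


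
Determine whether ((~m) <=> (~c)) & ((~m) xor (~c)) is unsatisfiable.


Truth table over {c, m}:
c | m | φ
---------
False | False | False
True | False | False
False | True | False
True | True | False
Every row is false.

Yes, it is a contradiction.


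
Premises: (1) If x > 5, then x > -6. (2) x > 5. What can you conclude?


Modus ponens: from (P → Q) and P, infer Q.
P = 'x > 5' is asserted, and P → Q holds, so Q follows.

x > -6.


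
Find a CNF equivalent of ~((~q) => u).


Step 1: Rewrite (¬q) → u as ¬(¬q) ∨ u.
Step 2: Negate: ¬(¬(¬q) ∨ u) = (¬q) ∧ ¬u (De Morgan + double negation).

(~q) & (~u)


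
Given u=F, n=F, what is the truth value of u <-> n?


Biconditional is true when both operands have the same truth value.
Substitute: u=F, n=F.
F <-> F evaluates to T.

T


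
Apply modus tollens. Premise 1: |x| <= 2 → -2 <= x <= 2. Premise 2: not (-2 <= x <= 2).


Modus tollens: from (P → Q) and ¬Q, infer ¬P.
Q = '-2 <= x <= 2' is denied; since P → Q, P must also fail.

Not (|x| <= 2).


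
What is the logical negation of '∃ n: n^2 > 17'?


¬(∀ x: φ) = ∃ x: ¬φ, and ¬(∃ x: φ) = ∀ x: ¬φ.
Apply to the existential statement.

∀ n: ¬(n^2 > 17)


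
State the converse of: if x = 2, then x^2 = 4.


The converse of (P → Q) is (Q → P). It is not in general equivalent to the original.
Here P = 'x = 2' and Q = 'x^2 = 4'.

If x^2 = 4, then x = 2.


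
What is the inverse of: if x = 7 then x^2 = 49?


The inverse of (P → Q) is (¬P → ¬Q). It is equivalent to the converse, not to the original.
Here P = 'x = 7' and Q = 'x^2 = 49'.

If not (x = 7), then not (x^2 = 49).


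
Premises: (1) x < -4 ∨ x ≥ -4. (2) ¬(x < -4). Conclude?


Disjunctive syllogism: from (P ∨ Q) and ¬P, infer Q.
One disjunct, 'x < -4', is ruled out; the other must hold.

x ≥ -4


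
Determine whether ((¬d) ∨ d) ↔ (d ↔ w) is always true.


Build the truth table over {d, w}:
d | w | φ
---------
F | F | T
T | F | F
F | T | F
T | T | T
Counterexample at row 2: with d=T, w=F, the formula is F.

No, it is not a tautology.


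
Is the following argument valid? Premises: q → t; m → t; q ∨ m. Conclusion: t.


This matches the form of proof by cases: the conclusion follows in every model of the premises.

Valid.


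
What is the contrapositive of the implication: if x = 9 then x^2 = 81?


The contrapositive of (P → Q) is (¬Q → ¬P); it is logically equivalent to the original.
Here P = 'x = 9' and Q = 'x^2 = 81'.

If not (x^2 = 81), then not (x = 9).


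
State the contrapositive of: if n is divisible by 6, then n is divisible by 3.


The contrapositive of (P → Q) is (¬Q → ¬P); it is logically equivalent to the original.
Here P = 'n is divisible by 6' and Q = 'n is divisible by 3'.

If not (n is divisible by 3), then not (n is divisible by 6).


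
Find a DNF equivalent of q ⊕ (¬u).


Step 1: q ⊕ (¬u) is true exactly when they disagree: (q ∧ ¬(¬u)) ∨ (¬q ∧ (¬u)).
Step 2: Eliminate any double negations (¬¬X = X).

(q ∧ u) ∨ ((¬q) ∧ (¬u))


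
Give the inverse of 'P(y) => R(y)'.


The inverse of (P → Q) is (¬P → ¬Q). It is equivalent to the converse, not to the original.
Here P = 'P(y)' and Q = 'R(y)'.

If not (P(y)), then not (R(y)).


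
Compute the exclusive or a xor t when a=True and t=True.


Exclusive or is true when exactly one operand is true.
Substitute: a=True, t=True.
True xor True evaluates to False.

False


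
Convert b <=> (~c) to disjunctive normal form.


Step 1: b ↔ (¬c) is true exactly when both agree: (b ∧ (¬c)) ∨ (¬b ∧ ¬(¬c)).
Step 2: Eliminate any double negations (¬¬X = X).

(b & (~c)) | ((~b) & c)


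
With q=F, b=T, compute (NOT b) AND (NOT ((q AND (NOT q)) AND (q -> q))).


Substitute q=F, b=T:
NOT b = F
NOT q = T
q AND (NOT q) = F AND T = F
q -> q = F -> F = T
(q AND (NOT q)) AND (q -> q) = F AND T = F
NOT ((q AND (NOT q)) AND (q -> q)) = T
(NOT b) AND (NOT ((q AND (NOT q)) AND (q -> q))) = F AND T = F

F


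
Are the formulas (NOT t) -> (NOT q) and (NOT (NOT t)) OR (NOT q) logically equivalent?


Compare truth tables:
q | t | φ | ψ
-------------
F | F | T | T
T | F | F | F
F | T | T | T
T | T | T | T
The columns φ and ψ agree on every row.

Yes, they are logically equivalent.


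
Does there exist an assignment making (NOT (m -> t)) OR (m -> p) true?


Search for a satisfying assignment over {m, p, t}.
Try m=F, p=F, t=F: the formula evaluates to T.
A satisfying assignment exists.

Satisfiable.


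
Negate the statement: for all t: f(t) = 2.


¬(for all x: φ) = there exists x: ¬φ, and ¬(there exists x: φ) = for all x: ¬φ.
Apply to the universal statement.

there exists t: NOT(f(t) = 2)


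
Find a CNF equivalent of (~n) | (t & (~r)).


Step 1: Distribute ∨ over ∧: (¬n) ∨ (t ∧ (¬r)) = ((¬n) ∨ t) ∧ ((¬n) ∨ (¬r)).

((~n) | t) & ((~n) | (~r))


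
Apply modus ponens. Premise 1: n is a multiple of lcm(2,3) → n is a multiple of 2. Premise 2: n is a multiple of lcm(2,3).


Modus ponens: from (P → Q) and P, infer Q.
P = 'n is a multiple of lcm(2,3)' is asserted, and P → Q holds, so Q follows.

n is a multiple of 2.


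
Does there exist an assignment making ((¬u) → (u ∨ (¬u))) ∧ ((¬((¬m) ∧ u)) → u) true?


Search for a satisfying assignment over {m, u}.
Try m=F, u=T: the formula evaluates to T.
A satisfying assignment exists.

Satisfiable.


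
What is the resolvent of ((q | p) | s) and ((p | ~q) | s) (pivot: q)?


The clauses contain complementary literals q and ~q.
Resolution eliminates this pair and disjoins the remaining literals (merging duplicates).

(s | p)


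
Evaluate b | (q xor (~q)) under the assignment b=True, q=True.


Substitute b=True, q=True:
~q = False
q xor (~q) = True xor False = True
b | (q xor (~q)) = True | True = True

True


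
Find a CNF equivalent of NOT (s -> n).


Step 1: Rewrite s → n as ¬s ∨ n.
Step 2: Negate: ¬(¬s ∨ n) = s ∧ ¬n (De Morgan + double negation).

s AND (NOT n)


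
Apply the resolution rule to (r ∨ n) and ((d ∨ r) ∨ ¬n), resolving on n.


The clauses contain complementary literals n and ¬n.
Resolution eliminates this pair and disjoins the remaining literals (merging duplicates).

(r ∨ d)


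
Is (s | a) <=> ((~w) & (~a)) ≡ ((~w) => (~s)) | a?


Compare truth tables:
a | s | w | φ | ψ
-----------------
False | False | False | False | True
True | False | False | False | True
False | True | False | True | False
True | True | False | False | True
False | False | True | True | True
True | False | True | False | True
False | True | True | False | True
True | True | True | False | True
They differ at row 1 (a=False, s=False, w=False): φ=False but ψ=True.

No, they are not logically equivalent.


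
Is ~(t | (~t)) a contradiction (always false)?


Truth table over {t}:
t | φ
-----
False | False
True | False
Every row is false.

Yes, it is a contradiction.


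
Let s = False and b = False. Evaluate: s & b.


Conjunction is true only when both operands are true.
Substitute: s=False, b=False.
False & False evaluates to False.

False


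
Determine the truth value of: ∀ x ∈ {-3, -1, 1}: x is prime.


Evaluate the predicate on each element: -3:F, -1:F, 1:F.
Counterexample x = -3 fails the predicate.

F


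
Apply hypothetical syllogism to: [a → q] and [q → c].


Hypothetical syllogism: from (P → Q) and (Q → R), infer (P → R).
Chain the two implications through the shared middle term 'q'.

a → c


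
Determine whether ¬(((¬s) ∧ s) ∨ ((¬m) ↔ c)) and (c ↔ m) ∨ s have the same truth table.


Compare truth tables:
c | m | s | φ | ψ
-----------------
F | F | F | T | T
T | F | F | F | F
F | T | F | F | F
T | T | F | T | T
F | F | T | T | T
T | F | T | F | T
F | T | T | F | T
T | T | T | T | T
They differ at row 6 (c=T, m=F, s=T): φ=F but ψ=T.

No, they are not logically equivalent.


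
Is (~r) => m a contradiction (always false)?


Truth table over {m, r}:
m | r | φ
---------
False | False | False
True | False | True
False | True | True
True | True | True
Satisfying assignment at row 2: m=True, r=False gives True.

No, it is not a contradiction.


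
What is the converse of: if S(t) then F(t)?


The converse of (P → Q) is (Q → P). It is not in general equivalent to the original.
Here P = 'S(t)' and Q = 'F(t)'.

If F(t), then S(t).


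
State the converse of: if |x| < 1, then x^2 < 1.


The converse of (P → Q) is (Q → P). It is not in general equivalent to the original.
Here P = '|x| < 1' and Q = 'x^2 < 1'.

If x^2 < 1, then |x| < 1.


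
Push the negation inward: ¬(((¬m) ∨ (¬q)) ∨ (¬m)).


De Morgan: the negation of a disjunction is the conjunction of the negations.
Distribute ¬ across ∨, flipping it to ∧, and negate each literal.

(m ∧ q) ∧ m


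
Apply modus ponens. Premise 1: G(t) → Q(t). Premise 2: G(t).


Modus ponens: from (P → Q) and P, infer Q.
P = 'G(t)' is asserted, and P → Q holds, so Q follows.

Q(t).


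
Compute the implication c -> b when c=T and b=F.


Implication is false only when antecedent is true and consequent is false.
Substitute: c=T, b=F.
T -> F evaluates to F.

F


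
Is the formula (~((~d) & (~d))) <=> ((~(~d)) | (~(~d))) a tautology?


Build the truth table over {d}:
d | φ
-----
False | True
True | True
Every row evaluates to true.

Yes, it is a tautology.


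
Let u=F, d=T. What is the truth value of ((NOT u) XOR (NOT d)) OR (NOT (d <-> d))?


Substitute u=F, d=T:
NOT u = T
NOT d = F
(NOT u) XOR (NOT d) = T XOR F = T
d <-> d = T <-> T = T
NOT (d <-> d) = F
((NOT u) XOR (NOT d)) OR (NOT (d <-> d)) = T OR F = T

T
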